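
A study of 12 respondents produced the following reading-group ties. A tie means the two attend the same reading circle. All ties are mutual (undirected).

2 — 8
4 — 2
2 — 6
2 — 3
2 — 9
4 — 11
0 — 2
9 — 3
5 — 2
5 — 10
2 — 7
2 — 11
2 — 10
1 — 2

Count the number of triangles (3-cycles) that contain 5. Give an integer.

5's neighbors: 2 and 10.
Neighbor pairs that are themselves tied: 5–2–10. Each forms one triangle with 5, for 1 in total.

1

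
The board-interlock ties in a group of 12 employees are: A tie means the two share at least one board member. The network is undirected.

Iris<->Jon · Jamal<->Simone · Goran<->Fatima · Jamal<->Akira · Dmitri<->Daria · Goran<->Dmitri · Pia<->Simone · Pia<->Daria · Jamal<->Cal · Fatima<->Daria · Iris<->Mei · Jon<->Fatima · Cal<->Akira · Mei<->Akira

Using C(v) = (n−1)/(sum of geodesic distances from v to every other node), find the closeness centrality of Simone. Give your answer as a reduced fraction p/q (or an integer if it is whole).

11/29

Distances from Simone: Akira:2, Cal:2, Daria:2, Dmitri:3, Fatima:3, Goran:4, Iris:4, Jamal:1, Jon:4, Mei:3, Pia:1. Sum = 29.
n = 12, so closeness = 11/29.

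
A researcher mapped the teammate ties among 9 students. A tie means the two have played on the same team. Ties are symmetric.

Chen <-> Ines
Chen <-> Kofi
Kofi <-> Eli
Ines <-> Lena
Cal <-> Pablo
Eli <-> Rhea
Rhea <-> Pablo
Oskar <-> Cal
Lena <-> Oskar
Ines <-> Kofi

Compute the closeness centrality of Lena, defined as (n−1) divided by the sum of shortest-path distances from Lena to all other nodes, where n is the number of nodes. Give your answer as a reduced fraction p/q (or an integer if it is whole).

4/9

Distances from Lena: Cal:2, Chen:2, Eli:3, Ines:1, Kofi:2, Oskar:1, Pablo:3, Rhea:4. Sum = 18.
n = 9, so closeness = 8/18 = 4/9.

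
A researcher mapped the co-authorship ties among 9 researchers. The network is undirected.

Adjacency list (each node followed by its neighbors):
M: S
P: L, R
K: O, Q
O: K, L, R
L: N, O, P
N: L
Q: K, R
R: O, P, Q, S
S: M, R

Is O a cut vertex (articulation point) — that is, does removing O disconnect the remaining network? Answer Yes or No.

No

Even without O, every remaining node can still reach every other (the residual graph is connected), so O is not a cut vertex.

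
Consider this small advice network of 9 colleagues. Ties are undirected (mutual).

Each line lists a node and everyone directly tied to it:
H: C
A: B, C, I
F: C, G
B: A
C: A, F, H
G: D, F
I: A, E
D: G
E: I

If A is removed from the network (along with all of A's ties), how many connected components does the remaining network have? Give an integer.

3

Without A, the remaining ties split the others into: {C, D, F, G, H}; {E, I}; {B}.
That's 3 separate components.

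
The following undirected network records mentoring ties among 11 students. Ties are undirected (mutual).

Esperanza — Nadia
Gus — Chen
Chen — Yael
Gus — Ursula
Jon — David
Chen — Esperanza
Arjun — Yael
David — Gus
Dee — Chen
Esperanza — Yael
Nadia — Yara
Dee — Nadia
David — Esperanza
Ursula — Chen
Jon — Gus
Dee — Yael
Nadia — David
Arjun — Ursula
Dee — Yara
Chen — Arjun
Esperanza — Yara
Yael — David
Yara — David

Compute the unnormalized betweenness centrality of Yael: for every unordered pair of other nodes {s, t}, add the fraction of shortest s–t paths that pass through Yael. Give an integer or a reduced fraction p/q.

Pairs whose geodesics pass through Yael — David–Arjun: 1; David–Chen: 1/3; David–Dee: 1/3; Arjun–Nadia: 3/5; Arjun–Jon: 1/3; Arjun–Esperanza: 1/2; Arjun–Yara: 3/5; Arjun–Dee: 1/2; Jon–Dee: 1/4; Esperanza–Dee: 1/4.
All other pairs contribute 0.
Summing the contributions gives betweenness(Yael) = 47/10.

47/10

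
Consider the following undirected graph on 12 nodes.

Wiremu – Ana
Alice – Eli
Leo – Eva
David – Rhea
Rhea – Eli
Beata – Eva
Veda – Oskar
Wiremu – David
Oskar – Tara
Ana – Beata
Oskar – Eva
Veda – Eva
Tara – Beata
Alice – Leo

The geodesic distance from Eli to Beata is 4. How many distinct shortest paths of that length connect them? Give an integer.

The shortest distance is 4, and the only length-4 path is Eli–Alice–Leo–Eva–Beata. So there is exactly 1 shortest path.

1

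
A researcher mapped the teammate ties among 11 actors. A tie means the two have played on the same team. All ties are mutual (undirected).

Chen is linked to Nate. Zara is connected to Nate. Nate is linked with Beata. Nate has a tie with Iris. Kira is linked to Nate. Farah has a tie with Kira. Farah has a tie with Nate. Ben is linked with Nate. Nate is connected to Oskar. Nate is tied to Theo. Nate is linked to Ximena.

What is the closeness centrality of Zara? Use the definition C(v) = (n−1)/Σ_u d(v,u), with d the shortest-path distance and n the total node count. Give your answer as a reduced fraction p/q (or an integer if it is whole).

10/19

Distances from Zara: Beata:2, Ben:2, Chen:2, Farah:2, Iris:2, Kira:2, Nate:1, Oskar:2, Theo:2, Ximena:2. Sum = 19.
n = 11, so closeness = 10/19.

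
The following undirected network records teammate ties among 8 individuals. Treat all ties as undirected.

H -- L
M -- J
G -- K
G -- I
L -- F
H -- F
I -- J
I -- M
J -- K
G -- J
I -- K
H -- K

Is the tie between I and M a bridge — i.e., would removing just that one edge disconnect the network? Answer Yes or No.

No

Even without that edge, I still reaches M via I – J – M, so the network stays connected. Not a bridge.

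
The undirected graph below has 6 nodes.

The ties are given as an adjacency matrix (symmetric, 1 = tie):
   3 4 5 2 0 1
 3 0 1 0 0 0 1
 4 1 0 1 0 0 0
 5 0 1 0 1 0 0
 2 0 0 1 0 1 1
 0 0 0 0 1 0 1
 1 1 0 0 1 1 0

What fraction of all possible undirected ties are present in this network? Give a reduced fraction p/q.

There are 7 edges and 6 nodes, so the maximum possible is C(6,2) = 15.
Density = 7/15.

7/15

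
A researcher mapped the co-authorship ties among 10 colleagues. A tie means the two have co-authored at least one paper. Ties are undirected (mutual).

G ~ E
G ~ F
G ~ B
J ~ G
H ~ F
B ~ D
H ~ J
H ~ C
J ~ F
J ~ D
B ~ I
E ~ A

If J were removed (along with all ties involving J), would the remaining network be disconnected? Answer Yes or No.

No

Even without J, every remaining node can still reach every other (the residual graph is connected), so J is not a cut vertex.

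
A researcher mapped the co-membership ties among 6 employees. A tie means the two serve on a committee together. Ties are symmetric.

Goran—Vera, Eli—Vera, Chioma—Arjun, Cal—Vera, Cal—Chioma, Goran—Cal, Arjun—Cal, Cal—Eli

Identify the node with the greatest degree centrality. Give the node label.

Degrees — Arjun:2, Cal:5, Chioma:2, Eli:2, Goran:2, Vera:3.
The maximum is 5, attained only by Cal.

Cal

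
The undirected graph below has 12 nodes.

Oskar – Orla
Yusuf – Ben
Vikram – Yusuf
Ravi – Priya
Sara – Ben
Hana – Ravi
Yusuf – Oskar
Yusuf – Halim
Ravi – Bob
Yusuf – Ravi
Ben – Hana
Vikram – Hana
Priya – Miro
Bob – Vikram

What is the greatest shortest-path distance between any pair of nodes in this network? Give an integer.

Eccentricity of each node (its greatest distance to any other): Ben:4, Bob:4, Halim:4, Hana:4, Miro:5, Orla:5, Oskar:4, Priya:4, Ravi:3, Sara:5, Vikram:4, Yusuf:3.
The maximum eccentricity is 5, realized for instance by the pair Orla–Miro via Orla – Oskar – Yusuf – Ravi – Priya – Miro. So the diameter is 5.

5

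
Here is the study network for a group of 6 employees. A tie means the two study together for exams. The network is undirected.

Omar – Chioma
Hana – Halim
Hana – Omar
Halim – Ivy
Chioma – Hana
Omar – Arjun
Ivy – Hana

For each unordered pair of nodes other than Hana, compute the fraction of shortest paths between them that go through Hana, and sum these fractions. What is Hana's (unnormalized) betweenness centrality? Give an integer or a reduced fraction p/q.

Pairs whose geodesics pass through Hana — Omar–Halim: 1; Omar–Ivy: 1; Arjun–Halim: 1; Arjun–Ivy: 1; Halim–Chioma: 1; Chioma–Ivy: 1.
All other pairs contribute 0.
Summing the contributions gives betweenness(Hana) = 6.

6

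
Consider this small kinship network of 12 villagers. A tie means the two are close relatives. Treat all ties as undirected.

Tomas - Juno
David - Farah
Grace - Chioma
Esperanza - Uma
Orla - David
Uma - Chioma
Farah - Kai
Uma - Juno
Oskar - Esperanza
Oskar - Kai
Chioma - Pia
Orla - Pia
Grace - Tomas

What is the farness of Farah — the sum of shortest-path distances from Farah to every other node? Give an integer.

Distances from Farah: Chioma:4, David:1, Esperanza:3, Grace:5, Juno:5, Kai:1, Orla:2, Oskar:2, Pia:3, Tomas:6, Uma:4.
Sum = 4 + 1 + 3 + 5 + 5 + 1 + 2 + 2 + 3 + 6 + 4 = 36.

36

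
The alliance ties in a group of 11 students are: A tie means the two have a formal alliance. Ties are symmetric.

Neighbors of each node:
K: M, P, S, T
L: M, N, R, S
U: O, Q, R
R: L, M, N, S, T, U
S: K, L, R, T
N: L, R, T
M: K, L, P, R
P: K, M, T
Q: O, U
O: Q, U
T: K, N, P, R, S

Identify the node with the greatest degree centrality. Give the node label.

R

Degrees — K:4, L:4, M:4, N:3, O:2, P:3, Q:2, R:6, S:4, T:5, U:3.
The maximum is 6, attained only by R.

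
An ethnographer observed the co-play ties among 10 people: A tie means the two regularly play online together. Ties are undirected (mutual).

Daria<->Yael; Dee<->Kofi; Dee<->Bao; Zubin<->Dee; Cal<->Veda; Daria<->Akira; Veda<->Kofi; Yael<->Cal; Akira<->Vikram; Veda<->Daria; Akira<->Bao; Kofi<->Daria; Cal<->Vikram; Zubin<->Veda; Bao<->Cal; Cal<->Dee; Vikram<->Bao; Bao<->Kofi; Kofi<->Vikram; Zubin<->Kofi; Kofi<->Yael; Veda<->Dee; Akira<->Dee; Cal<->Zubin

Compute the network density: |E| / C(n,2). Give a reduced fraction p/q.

8/15

There are 24 edges and 10 nodes, so the maximum possible is C(10,2) = 45.
Density = 24/45 = 8/15.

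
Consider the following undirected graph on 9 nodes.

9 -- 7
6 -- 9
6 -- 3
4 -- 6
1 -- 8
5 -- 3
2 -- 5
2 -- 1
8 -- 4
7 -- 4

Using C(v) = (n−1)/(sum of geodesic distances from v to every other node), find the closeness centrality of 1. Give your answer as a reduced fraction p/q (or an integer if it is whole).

Distances from 1: 2:1, 3:3, 4:2, 5:2, 6:3, 7:3, 8:1, 9:4. Sum = 19.
n = 9, so closeness = 8/19.

8/19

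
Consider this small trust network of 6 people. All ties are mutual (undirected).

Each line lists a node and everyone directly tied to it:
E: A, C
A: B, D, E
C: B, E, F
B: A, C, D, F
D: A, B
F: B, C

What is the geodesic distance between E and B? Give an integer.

One shortest route is E – A – B, which uses 2 edges, and E and B are not directly tied, so nothing shorter exists. So d(E,B) = 2.

2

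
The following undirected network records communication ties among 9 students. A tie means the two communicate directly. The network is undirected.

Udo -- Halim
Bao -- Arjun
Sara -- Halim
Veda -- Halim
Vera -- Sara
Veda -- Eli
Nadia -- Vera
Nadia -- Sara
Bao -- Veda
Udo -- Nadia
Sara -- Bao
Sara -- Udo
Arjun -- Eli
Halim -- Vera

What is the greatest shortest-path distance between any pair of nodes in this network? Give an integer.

4

Eccentricity of each node (its greatest distance to any other): Arjun:3, Bao:2, Eli:4, Halim:3, Nadia:4, Sara:3, Udo:3, Veda:3, Vera:3.
The maximum eccentricity is 4, realized for instance by the pair Eli–Nadia via Eli – Veda – Halim – Vera – Nadia. So the diameter is 4.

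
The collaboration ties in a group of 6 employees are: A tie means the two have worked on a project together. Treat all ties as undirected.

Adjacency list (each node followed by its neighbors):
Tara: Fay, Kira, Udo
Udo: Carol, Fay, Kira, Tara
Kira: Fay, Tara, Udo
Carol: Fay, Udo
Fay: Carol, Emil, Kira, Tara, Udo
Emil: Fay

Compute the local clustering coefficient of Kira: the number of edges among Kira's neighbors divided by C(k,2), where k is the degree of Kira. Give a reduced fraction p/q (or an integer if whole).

Kira's neighbors: Fay, Tara, and Udo (k = 3).
Possible neighbor pairs: C(3,2) = 3. Edges among them: Fay–Tara, Fay–Udo, Tara–Udo → e = 3.
Clustering(Kira) = 3/3 = 1.

1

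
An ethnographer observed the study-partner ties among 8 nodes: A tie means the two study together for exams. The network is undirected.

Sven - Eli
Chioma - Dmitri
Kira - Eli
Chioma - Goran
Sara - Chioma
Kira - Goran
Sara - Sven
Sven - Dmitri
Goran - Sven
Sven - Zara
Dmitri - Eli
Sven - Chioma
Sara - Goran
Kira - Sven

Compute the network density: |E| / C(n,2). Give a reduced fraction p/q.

1/2

There are 14 edges and 8 nodes, so the maximum possible is C(8,2) = 28.
Density = 14/28 = 1/2.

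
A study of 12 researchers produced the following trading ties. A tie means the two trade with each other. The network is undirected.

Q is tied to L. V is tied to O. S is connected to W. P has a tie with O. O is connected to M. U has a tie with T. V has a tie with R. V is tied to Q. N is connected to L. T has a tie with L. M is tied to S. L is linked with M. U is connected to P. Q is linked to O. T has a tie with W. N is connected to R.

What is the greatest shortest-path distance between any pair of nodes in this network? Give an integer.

Eccentricity of each node (its greatest distance to any other): L:3, M:3, N:4, O:3, P:4, Q:3, R:4, S:4, T:3, U:4, V:4, W:4.
The maximum eccentricity is 4, realized for instance by the pair P–N via P – O – V – R – N. So the diameter is 4.

4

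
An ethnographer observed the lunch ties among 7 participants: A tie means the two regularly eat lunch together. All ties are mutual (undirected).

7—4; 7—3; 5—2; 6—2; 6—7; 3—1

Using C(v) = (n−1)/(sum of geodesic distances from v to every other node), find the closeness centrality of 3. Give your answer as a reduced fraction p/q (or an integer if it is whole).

6/13

Distances from 3: 1:1, 2:3, 4:2, 5:4, 6:2, 7:1. Sum = 13.
n = 7, so closeness = 6/13.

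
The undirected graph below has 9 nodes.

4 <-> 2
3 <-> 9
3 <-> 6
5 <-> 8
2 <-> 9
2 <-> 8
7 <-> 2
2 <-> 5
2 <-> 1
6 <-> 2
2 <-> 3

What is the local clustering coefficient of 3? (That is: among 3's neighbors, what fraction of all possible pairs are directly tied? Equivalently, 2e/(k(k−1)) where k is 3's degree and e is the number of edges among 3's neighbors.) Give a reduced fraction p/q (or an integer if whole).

2/3

3's neighbors: 2, 6, and 9 (k = 3).
Possible neighbor pairs: C(3,2) = 3. Edges among them: 2–6, 2–9 → e = 2.
Clustering(3) = 2/3.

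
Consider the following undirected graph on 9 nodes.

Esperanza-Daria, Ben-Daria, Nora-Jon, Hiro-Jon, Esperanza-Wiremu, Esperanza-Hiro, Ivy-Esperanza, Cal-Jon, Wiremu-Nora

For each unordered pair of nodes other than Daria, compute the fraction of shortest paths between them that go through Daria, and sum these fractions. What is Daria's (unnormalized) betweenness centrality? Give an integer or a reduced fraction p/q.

Pairs whose geodesics pass through Daria — Wiremu–Ben: 1; Cal–Ben: 1; Ben–Esperanza: 1; Ben–Jon: 1; Ben–Hiro: 1; Ben–Nora: 1; Ben–Ivy: 1.
All other pairs contribute 0.
Summing the contributions gives betweenness(Daria) = 7.

7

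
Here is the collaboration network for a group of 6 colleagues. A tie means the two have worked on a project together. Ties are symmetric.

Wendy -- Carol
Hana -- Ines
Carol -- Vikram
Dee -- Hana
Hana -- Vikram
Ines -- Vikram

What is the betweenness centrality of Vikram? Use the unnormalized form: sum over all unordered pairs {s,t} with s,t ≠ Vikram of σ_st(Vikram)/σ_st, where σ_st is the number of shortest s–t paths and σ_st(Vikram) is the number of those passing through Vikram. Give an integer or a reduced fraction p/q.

Pairs whose geodesics pass through Vikram — Carol–Ines: 1; Carol–Dee: 1; Carol–Hana: 1; Wendy–Ines: 1; Wendy–Dee: 1; Wendy–Hana: 1.
All other pairs contribute 0.
Summing the contributions gives betweenness(Vikram) = 6.

6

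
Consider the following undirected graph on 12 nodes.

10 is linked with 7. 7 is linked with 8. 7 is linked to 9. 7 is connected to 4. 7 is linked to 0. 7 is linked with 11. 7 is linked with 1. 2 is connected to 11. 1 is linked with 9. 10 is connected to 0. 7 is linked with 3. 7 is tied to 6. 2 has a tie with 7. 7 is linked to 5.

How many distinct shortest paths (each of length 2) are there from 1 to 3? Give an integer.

The shortest distance is 2, and the only length-2 path is 1–7–3. So there is exactly 1 shortest path.

1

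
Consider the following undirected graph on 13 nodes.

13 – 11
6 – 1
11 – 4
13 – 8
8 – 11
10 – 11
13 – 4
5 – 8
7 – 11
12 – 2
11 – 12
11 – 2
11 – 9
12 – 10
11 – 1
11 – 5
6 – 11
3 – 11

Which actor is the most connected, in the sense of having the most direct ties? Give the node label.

Degrees — 1:2, 2:2, 3:1, 4:2, 5:2, 6:2, 7:1, 8:3, 9:1, 10:2, 11:12, 12:3, 13:3.
The maximum is 12, attained only by 11.

11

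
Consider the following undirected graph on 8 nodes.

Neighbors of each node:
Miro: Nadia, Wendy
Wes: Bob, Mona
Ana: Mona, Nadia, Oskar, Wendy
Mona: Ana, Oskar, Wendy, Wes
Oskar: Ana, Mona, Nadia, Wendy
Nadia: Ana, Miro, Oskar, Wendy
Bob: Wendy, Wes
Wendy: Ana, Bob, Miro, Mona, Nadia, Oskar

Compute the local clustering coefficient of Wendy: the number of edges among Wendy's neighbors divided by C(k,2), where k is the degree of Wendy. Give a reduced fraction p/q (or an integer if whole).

Wendy's neighbors: Ana, Bob, Miro, Mona, Nadia, and Oskar (k = 6).
Possible neighbor pairs: C(6,2) = 15. Edges among them: Ana–Mona, Ana–Nadia, Ana–Oskar, Miro–Nadia, Mona–Oskar, Nadia–Oskar → e = 6.
Clustering(Wendy) = 6/15 = 2/5.

2/5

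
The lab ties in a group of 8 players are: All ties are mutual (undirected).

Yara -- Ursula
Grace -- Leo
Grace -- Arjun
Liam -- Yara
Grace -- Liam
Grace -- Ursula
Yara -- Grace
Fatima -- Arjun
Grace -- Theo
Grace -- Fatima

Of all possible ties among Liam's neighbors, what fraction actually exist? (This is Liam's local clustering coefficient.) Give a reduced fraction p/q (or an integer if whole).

Liam's neighbors: Grace and Yara (k = 2).
Possible neighbor pairs: C(2,2) = 1. Edges among them: Grace–Yara → e = 1.
Clustering(Liam) = 1/1.

1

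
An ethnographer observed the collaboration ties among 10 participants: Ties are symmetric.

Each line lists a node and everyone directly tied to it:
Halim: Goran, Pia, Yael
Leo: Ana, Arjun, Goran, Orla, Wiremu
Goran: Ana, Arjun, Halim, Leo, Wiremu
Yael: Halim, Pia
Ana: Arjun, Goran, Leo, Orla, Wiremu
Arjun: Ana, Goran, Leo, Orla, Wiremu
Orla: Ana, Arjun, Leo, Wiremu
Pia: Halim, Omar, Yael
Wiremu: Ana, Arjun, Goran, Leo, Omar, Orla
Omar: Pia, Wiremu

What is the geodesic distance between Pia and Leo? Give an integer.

One shortest route is Pia – Halim – Goran – Leo, which uses 3 edges, and at distance 2 from Pia we only reach {Goran, Wiremu}, which does not include Leo. So d(Pia,Leo) = 3.

3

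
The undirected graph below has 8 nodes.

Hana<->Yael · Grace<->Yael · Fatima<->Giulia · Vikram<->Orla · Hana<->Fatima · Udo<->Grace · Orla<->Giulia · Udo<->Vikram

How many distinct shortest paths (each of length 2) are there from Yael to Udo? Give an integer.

1

The shortest distance is 2, and the only length-2 path is Yael–Grace–Udo. So there is exactly 1 shortest path.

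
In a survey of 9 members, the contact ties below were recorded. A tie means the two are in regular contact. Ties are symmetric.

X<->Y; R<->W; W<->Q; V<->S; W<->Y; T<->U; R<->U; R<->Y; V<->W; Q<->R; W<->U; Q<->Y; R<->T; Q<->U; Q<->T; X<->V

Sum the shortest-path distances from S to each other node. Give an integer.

21

Distances from S: Q:3, R:3, T:4, U:3, V:1, W:2, X:2, Y:3.
Sum = 3 + 3 + 4 + 3 + 1 + 2 + 2 + 3 = 21.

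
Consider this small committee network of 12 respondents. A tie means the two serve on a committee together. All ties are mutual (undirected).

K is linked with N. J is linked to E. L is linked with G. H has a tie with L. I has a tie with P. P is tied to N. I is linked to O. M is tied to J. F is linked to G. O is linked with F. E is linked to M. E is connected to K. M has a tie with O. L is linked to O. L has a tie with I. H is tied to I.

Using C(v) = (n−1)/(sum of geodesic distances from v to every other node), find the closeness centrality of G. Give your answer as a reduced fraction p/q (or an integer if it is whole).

Distances from G: E:4, F:1, H:2, I:2, J:4, K:5, L:1, M:3, N:4, O:2, P:3. Sum = 31.
n = 12, so closeness = 11/31.

11/31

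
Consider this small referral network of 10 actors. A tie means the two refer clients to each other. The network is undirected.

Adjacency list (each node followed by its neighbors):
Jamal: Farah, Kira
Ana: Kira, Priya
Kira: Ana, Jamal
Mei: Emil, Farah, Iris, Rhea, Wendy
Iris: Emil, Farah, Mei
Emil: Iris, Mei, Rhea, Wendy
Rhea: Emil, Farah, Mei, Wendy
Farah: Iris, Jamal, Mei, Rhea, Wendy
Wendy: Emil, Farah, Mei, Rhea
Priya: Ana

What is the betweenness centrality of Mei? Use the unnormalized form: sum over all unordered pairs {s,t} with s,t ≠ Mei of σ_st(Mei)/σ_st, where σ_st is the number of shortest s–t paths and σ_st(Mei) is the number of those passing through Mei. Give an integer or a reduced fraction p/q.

Pairs whose geodesics pass through Mei — Ana–Emil: 1/4; Priya–Emil: 1/4; Jamal–Emil: 1/4; Kira–Emil: 1/4; Farah–Emil: 1/4; Iris–Wendy: 1/3; Iris–Rhea: 1/3.
All other pairs contribute 0.
Summing the contributions gives betweenness(Mei) = 23/12.

23/12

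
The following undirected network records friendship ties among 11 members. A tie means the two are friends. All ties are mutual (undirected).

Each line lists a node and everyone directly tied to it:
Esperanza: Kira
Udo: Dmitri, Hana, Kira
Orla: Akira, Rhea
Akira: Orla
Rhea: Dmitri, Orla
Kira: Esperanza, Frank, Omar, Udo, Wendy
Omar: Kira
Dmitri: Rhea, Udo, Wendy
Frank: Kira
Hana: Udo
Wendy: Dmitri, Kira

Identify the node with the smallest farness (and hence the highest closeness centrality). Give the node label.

Farness (sum of distances to all others) for each node — Akira:42, Dmitri:21, Esperanza:30, Frank:30, Hana:29, Kira:21, Omar:30, Orla:33, Rhea:26, Udo:20, Wendy:22.
The smallest farness is 20, for Udo, so Udo has the highest closeness.

Udo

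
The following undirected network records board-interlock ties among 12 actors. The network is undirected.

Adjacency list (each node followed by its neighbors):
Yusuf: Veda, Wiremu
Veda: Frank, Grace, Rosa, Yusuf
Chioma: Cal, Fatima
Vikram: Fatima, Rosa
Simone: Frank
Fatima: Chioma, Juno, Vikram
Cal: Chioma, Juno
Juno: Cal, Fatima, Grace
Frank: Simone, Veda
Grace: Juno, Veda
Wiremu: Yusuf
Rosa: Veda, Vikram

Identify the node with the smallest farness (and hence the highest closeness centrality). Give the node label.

Veda

Farness (sum of distances to all others) for each node — Cal:34, Chioma:38, Fatima:30, Frank:30, Grace:24, Juno:26, Rosa:26, Simone:40, Veda:22, Vikram:28, Wiremu:40, Yusuf:30.
The smallest farness is 22, for Veda, so Veda has the highest closeness.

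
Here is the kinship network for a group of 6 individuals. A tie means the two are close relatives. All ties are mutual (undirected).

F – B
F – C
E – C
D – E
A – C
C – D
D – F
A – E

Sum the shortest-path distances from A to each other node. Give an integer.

9

Distances from A: B:3, C:1, D:2, E:1, F:2.
Sum = 3 + 1 + 2 + 1 + 2 = 9.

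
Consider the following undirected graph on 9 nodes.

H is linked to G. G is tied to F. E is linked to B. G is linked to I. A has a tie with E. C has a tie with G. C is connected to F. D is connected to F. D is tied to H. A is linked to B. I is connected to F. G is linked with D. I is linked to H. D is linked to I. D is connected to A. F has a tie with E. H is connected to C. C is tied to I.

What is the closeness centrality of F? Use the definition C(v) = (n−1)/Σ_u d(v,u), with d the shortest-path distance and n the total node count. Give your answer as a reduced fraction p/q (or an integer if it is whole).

8/11

Distances from F: A:2, B:2, C:1, D:1, E:1, G:1, H:2, I:1. Sum = 11.
n = 9, so closeness = 8/11.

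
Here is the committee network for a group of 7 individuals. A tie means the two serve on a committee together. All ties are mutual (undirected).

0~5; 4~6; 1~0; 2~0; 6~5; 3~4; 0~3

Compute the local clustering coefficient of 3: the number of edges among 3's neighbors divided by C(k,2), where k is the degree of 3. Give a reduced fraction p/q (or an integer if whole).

0

3's neighbors: 0 and 4 (k = 2).
Possible neighbor pairs: C(2,2) = 1. Edges among them: none → e = 0.
Clustering(3) = 0/1.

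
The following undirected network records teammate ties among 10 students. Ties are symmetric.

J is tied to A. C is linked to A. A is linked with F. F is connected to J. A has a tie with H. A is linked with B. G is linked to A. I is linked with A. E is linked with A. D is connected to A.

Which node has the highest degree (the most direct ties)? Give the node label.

Degrees — A:9, B:1, C:1, D:1, E:1, F:2, G:1, H:1, I:1, J:2.
The maximum is 9, attained only by A.

A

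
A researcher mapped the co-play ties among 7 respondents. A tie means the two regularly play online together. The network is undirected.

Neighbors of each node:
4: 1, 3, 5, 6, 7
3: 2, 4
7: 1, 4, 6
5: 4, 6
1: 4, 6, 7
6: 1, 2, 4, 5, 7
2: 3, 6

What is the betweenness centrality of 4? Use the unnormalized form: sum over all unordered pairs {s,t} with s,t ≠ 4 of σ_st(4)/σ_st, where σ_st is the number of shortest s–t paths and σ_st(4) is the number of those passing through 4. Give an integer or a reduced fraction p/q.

9/2

Pairs whose geodesics pass through 4 — 7–5: 1/2; 7–3: 1; 6–3: 1/2; 5–1: 1/2; 5–3: 1; 1–3: 1.
All other pairs contribute 0.
Summing the contributions gives betweenness(4) = 9/2.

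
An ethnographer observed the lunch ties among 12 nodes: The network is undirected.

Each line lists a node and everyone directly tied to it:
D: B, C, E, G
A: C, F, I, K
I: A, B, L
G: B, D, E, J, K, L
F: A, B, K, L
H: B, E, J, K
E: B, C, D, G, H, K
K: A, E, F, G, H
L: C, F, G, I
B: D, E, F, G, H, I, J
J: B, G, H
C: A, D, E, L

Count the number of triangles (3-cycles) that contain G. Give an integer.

5

G's neighbors: B, D, E, J, K, and L.
Neighbor pairs that are themselves tied: G–B–D; G–B–E; G–B–J; G–D–E; G–E–K. Each forms one triangle with G, for 5 in total.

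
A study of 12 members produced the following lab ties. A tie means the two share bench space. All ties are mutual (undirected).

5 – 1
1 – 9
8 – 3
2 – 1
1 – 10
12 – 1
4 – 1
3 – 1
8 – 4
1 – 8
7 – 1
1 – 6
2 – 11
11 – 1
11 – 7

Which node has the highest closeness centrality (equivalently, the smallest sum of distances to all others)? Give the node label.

Farness (sum of distances to all others) for each node — 1:11, 2:20, 3:20, 4:20, 5:21, 6:21, 7:20, 8:19, 9:21, 10:21, 11:19, 12:21.
The smallest farness is 11, for 1, so 1 has the highest closeness.

1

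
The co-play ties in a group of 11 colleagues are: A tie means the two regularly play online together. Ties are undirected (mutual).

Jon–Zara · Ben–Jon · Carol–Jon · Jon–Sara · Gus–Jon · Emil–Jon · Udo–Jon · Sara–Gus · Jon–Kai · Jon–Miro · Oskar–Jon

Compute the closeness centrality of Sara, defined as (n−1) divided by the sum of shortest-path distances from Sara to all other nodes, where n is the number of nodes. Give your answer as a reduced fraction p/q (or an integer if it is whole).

5/9

Distances from Sara: Ben:2, Carol:2, Emil:2, Gus:1, Jon:1, Kai:2, Miro:2, Oskar:2, Udo:2, Zara:2. Sum = 18.
n = 11, so closeness = 10/18 = 5/9.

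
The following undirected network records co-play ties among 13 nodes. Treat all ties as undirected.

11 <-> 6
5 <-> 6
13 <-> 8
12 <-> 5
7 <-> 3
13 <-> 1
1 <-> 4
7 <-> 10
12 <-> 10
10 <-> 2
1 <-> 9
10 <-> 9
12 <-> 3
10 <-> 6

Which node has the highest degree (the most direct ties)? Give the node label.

Degrees — 1:3, 2:1, 3:2, 4:1, 5:2, 6:3, 7:2, 8:1, 9:2, 10:5, 11:1, 12:3, 13:2.
The maximum is 5, attained only by 10.

10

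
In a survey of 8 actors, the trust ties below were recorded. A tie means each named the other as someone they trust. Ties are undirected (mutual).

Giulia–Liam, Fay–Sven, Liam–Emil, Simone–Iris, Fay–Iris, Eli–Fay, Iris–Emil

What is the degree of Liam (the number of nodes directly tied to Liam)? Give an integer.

2

Liam is directly tied to Emil and Giulia. That is 2 neighbors, so the degree of Liam is 2.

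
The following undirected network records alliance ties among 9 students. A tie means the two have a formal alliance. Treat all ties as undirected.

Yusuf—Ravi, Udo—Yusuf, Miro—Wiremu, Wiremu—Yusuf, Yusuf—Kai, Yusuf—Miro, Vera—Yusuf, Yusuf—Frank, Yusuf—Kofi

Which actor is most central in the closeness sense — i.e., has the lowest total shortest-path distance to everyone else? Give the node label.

Yusuf

Farness (sum of distances to all others) for each node — Frank:15, Kai:15, Kofi:15, Miro:14, Ravi:15, Udo:15, Vera:15, Wiremu:14, Yusuf:8.
The smallest farness is 8, for Yusuf, so Yusuf has the highest closeness.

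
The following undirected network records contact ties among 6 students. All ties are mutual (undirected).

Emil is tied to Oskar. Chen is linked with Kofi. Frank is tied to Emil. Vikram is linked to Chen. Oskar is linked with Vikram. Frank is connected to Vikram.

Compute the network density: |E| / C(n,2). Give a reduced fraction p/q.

There are 6 edges and 6 nodes, so the maximum possible is C(6,2) = 15.
Density = 6/15 = 2/5.

2/5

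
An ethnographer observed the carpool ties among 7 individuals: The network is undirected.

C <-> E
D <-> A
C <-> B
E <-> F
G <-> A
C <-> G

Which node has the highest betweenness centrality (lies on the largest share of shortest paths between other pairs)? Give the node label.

C

Unnormalized betweenness of each node: A:5, B:0, C:11, D:0, E:5, F:0, G:8.
C has the largest value, 11, making it the main broker — the node through which the most shortest paths run.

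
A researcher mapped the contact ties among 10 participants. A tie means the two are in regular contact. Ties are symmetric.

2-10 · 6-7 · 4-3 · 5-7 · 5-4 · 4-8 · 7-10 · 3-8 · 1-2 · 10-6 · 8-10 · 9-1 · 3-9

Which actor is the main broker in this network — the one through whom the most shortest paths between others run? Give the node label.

Unnormalized betweenness of each node: 1:17/6, 2:16/3, 3:20/3, 4:13/3, 5:7/3, 6:0, 7:4, 8:41/6, 9:7/2, 10:85/6.
10 has the largest value, 85/6, making it the main broker — the node through which the most shortest paths run.

10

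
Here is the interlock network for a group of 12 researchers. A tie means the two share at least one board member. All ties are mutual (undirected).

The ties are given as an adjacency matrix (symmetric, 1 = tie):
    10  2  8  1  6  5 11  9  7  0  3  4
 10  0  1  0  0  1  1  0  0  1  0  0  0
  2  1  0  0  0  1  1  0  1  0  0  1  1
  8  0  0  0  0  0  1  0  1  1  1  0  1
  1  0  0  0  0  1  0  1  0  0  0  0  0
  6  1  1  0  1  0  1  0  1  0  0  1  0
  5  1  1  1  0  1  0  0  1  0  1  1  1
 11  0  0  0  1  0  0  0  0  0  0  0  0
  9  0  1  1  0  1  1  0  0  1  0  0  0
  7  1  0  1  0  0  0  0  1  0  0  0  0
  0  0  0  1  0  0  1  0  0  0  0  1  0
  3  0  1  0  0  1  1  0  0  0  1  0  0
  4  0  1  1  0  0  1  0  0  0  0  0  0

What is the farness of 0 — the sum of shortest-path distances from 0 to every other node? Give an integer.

22

Distances from 0: 1:3, 2:2, 3:1, 4:2, 5:1, 6:2, 7:2, 8:1, 9:2, 10:2, 11:4.
Sum = 3 + 2 + 1 + 2 + 1 + 2 + 2 + 1 + 2 + 2 + 4 = 22.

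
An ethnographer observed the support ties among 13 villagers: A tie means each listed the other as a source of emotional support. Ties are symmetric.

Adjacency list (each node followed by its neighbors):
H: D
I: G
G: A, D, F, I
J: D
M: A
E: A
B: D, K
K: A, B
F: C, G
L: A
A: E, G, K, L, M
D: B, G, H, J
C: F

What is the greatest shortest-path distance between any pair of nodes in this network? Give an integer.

4

Eccentricity of each node (its greatest distance to any other): A:3, B:4, C:4, D:3, E:4, F:3, G:2, H:4, I:3, J:4, K:4, L:4, M:4.
The maximum eccentricity is 4, realized for instance by the pair L–H via L – A – G – D – H. So the diameter is 4.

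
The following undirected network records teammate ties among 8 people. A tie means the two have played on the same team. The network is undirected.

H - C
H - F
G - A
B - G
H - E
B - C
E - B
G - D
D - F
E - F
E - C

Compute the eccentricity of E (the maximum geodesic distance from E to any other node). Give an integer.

Distances from E: A:3, B:1, C:1, D:2, F:1, G:2, H:1.
The largest is 3 (to A), so the eccentricity of E is 3.

3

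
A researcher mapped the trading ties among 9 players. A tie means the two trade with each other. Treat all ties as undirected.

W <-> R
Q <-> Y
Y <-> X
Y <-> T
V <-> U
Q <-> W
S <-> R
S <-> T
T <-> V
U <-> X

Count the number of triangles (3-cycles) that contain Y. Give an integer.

Y's neighbors are Q, T, and X, but none of them are tied to each other, so no triangle contains Y.

0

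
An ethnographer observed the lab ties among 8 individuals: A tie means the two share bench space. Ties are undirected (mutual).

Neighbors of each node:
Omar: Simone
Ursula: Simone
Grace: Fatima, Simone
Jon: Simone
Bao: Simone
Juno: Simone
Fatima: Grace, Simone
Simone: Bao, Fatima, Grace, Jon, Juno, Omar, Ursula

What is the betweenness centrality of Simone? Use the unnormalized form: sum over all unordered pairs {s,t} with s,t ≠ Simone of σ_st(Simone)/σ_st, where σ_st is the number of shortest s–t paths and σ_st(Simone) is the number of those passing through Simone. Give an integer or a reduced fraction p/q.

Pairs whose geodesics pass through Simone — Bao–Jon: 1; Bao–Ursula: 1; Bao–Fatima: 1; Bao–Omar: 1; Bao–Grace: 1; Bao–Juno: 1; Jon–Ursula: 1; Jon–Fatima: 1; Jon–Omar: 1; Jon–Grace: 1; Jon–Juno: 1; Ursula–Fatima: 1; Ursula–Omar: 1; Ursula–Grace: 1 … (+6 more pairs).
All other pairs contribute 0.
Summing the contributions gives betweenness(Simone) = 20.

20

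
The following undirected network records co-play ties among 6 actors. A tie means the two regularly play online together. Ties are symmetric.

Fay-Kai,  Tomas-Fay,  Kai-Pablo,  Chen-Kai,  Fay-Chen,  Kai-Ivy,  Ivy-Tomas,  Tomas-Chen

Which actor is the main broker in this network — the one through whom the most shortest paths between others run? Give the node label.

Kai

Unnormalized betweenness of each node: Chen:2/3, Fay:2/3, Ivy:2/3, Kai:5, Pablo:0, Tomas:1.
Kai has the largest value, 5, making it the main broker — the node through which the most shortest paths run.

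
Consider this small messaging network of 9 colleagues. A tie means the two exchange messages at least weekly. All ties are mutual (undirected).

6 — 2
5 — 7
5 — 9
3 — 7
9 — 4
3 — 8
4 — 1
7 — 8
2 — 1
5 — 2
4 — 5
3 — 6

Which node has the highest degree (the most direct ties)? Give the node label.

Degrees — 1:2, 2:3, 3:3, 4:3, 5:4, 6:2, 7:3, 8:2, 9:2.
The maximum is 4, attained only by 5.

5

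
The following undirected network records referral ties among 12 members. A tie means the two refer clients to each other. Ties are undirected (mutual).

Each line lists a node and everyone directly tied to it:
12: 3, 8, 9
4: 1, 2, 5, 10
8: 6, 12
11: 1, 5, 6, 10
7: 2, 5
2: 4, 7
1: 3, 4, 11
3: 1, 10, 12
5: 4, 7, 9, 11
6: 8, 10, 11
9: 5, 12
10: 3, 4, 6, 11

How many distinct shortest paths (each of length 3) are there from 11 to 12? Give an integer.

The shortest distance is 3. The length-3 paths are: 11–1–3–12; 11–10–3–12; 11–5–9–12; 11–6–8–12.
That gives 4 distinct shortest paths.

4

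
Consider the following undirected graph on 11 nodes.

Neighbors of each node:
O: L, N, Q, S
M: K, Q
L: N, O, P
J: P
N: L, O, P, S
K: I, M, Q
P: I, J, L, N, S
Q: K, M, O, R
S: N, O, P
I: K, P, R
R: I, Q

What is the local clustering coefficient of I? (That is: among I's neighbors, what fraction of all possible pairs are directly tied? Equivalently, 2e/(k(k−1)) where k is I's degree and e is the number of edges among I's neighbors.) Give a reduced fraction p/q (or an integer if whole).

0

I's neighbors: K, P, and R (k = 3).
Possible neighbor pairs: C(3,2) = 3. Edges among them: none → e = 0.
Clustering(I) = 0/3 = 0.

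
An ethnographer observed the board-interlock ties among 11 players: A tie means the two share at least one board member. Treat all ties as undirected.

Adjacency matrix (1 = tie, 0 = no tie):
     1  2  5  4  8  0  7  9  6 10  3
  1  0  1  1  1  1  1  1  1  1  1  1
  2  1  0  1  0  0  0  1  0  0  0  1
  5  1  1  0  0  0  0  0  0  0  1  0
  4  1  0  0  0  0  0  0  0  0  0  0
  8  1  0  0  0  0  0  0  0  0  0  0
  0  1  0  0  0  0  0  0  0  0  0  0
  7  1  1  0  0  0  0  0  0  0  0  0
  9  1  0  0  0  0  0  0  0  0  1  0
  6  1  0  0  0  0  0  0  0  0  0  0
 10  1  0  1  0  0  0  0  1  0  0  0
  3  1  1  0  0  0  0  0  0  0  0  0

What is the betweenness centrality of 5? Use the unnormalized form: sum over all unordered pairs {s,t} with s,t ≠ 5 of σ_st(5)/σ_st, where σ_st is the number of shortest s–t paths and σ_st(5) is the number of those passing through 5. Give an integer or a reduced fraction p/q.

Pairs whose geodesics pass through 5 — 2–10: 1/2.
All other pairs contribute 0.
Summing the contributions gives betweenness(5) = 1/2.

1/2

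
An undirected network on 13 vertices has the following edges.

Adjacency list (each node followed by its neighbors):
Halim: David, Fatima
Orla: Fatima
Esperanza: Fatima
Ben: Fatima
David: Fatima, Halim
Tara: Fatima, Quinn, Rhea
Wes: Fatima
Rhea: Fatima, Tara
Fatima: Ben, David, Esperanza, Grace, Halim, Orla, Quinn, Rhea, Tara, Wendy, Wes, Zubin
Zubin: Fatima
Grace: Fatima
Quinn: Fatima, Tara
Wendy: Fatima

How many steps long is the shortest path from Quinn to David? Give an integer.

One shortest route is Quinn – Fatima – David, which uses 2 edges, and Quinn and David are not directly tied, so nothing shorter exists. So d(Quinn,David) = 2.

2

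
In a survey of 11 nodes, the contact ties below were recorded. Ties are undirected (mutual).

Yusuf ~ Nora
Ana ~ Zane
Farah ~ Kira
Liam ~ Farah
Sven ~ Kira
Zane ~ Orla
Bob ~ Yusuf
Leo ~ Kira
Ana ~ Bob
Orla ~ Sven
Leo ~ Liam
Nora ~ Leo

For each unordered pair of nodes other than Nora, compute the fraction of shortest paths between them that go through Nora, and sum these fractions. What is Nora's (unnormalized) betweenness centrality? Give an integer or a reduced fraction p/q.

11

Pairs whose geodesics pass through Nora — Yusuf–Sven: 1; Yusuf–Kira: 1; Yusuf–Farah: 2/2; Yusuf–Liam: 1; Yusuf–Leo: 1; Bob–Kira: 1; Bob–Farah: 2/2; Bob–Liam: 1; Bob–Leo: 1; Ana–Liam: 1; Ana–Leo: 1.
All other pairs contribute 0.
Summing the contributions gives betweenness(Nora) = 11.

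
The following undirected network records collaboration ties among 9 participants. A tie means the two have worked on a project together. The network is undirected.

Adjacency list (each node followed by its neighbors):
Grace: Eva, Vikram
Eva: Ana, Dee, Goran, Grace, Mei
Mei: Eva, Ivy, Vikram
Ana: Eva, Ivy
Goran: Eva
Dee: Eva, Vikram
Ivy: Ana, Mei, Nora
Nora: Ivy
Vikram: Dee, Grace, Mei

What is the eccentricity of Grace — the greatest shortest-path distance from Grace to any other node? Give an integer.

4

Distances from Grace: Ana:2, Dee:2, Eva:1, Goran:2, Ivy:3, Mei:2, Nora:4, Vikram:1.
The largest is 4 (to Nora), so the eccentricity of Grace is 4.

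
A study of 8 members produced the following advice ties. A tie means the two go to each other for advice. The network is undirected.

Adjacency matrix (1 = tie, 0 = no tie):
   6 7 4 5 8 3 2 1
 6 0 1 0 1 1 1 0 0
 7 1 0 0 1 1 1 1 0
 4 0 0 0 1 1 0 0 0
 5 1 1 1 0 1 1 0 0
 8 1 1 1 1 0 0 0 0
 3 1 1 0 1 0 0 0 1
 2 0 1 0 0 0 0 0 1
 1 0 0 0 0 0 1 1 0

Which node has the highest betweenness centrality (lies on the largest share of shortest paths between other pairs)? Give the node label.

7

Unnormalized betweenness of each node: 1:1/2, 2:3/4, 3:17/4, 4:0, 5:49/12, 6:7/12, 7:16/3, 8:3/2.
7 has the largest value, 16/3, making it the main broker — the node through which the most shortest paths run.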